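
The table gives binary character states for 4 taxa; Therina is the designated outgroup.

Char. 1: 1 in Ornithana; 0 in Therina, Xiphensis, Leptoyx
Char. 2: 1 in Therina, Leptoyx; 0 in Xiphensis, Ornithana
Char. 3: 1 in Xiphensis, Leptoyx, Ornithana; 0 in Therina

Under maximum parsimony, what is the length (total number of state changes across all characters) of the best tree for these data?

3

Character polarity is set by the outgroup: the derived state is whichever differs from the outgroup's state, so for Char. 2 the derived state is '0', and for the remaining characters it is '1'.
Char. 1: derived state '1' in Ornithana only — an autapomorphy, so it tells us nothing about relationships among taxa.
Char. 2 (derived state '0') is shared by Ornithana and Xiphensis — a synapomorphy uniting that clade.
All ingroup taxa share the derived state '1' for Char. 3; it defines the ingroup but does not resolve relationships within it.
Most parsimonious ingroup topology: ((Xiphensis,Ornithana),Leptoyx).
Changes per character on this tree: Char. 1: 1; Char. 2: 1; Char. 3: 1.
Total = 3.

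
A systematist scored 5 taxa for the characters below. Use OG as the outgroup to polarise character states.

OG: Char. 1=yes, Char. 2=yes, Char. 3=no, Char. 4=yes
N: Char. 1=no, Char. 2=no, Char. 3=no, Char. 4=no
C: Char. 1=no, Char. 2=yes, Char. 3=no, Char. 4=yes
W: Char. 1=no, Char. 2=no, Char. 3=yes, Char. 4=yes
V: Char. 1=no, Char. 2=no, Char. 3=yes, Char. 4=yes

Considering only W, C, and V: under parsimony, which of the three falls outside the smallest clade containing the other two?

Character polarity is set by the outgroup: the derived state is whichever differs from the outgroup's state, so for Char. 1, Char. 2, Char. 4 the derived state is 'no', and for the remaining characters it is 'yes'.
Char. 1 (derived state 'no') is shared by all ingroup taxa — unites the whole ingroup.
Char. 2: derived state 'no' in N, V, and W only — synapomorphy for {N, V, W}.
Char. 3 (derived state 'yes') is shared by V and W — a synapomorphy uniting that clade.
Char. 4: derived state 'no' in N only — an autapomorphy, so it tells us nothing about relationships among taxa.
Most parsimonious ingroup topology: ((N,(W,V)),C).
V and W share a more recent common ancestor with each other than either does with C, so C is the least closely related of the three.

C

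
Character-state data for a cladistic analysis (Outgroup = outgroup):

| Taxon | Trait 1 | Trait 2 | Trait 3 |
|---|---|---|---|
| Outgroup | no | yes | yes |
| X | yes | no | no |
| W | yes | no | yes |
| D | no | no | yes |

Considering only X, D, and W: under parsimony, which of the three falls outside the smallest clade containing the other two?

D

Character polarity is set by the outgroup: the derived state is whichever differs from the outgroup's state, so for Trait 2, Trait 3 the derived state is 'no', and for the remaining characters it is 'yes'.
Trait 1 (derived state 'yes') is shared by W and X — a synapomorphy uniting that clade.
All ingroup taxa share the derived state 'no' for Trait 2; it defines the ingroup but does not resolve relationships within it.
Trait 3: derived state 'no' in X only — an autapomorphy, so it tells us nothing about relationships among taxa.
Most parsimonious ingroup topology: ((X,W),D).
W and X share a more recent common ancestor with each other than either does with D, so D is the least closely related of the three.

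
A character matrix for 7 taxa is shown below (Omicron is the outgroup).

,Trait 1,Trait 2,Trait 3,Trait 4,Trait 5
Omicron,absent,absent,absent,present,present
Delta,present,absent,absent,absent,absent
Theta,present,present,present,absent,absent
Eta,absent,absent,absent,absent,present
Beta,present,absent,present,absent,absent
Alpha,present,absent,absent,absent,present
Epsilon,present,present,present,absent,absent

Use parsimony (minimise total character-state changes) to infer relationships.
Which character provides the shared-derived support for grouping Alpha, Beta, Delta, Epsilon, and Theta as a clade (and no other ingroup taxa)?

Character polarity is set by the outgroup: the derived state is whichever differs from the outgroup's state, so for Trait 4, Trait 5 the derived state is 'absent', and for the remaining characters it is 'present'.
Trait 1 (derived state 'present') is shared by Alpha, Beta, Delta, Epsilon, and Theta — a synapomorphy uniting that clade.
Trait 2 (derived state 'present') is shared by Epsilon and Theta — a synapomorphy uniting that clade.
Trait 3: derived state 'present' in Beta, Epsilon, and Theta only — synapomorphy for {Beta, Epsilon, Theta}.
Trait 4 (derived state 'absent') is shared by all ingroup taxa — unites the whole ingroup.
Trait 5 (derived state 'absent') is shared by Beta, Delta, Epsilon, and Theta — a synapomorphy uniting that clade.
Most parsimonious ingroup topology: (((Delta,((Theta,Epsilon),Beta)),Alpha),Eta).
The clade {Alpha, Beta, Delta, Epsilon, Theta} is supported by Trait 1: its derived state 'present' occurs in exactly those taxa and in no other taxon (including the outgroup).

Trait 1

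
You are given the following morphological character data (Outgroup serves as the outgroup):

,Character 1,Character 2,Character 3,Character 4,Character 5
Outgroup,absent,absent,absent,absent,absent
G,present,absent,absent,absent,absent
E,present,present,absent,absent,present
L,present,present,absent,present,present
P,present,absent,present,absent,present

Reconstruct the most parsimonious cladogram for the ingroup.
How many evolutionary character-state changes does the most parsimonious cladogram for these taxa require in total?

The outgroup has state 'absent' for every character, so 'present' is the derived state throughout.
Character 1 (derived state 'present') is shared by all ingroup taxa — unites the whole ingroup.
Only E and L show the derived state 'present' for Character 2, supporting them as a clade.
Character 3: derived state 'present' in P only — an autapomorphy, so it tells us nothing about relationships among taxa.
Character 4: derived state 'present' in L only — an autapomorphy, so it tells us nothing about relationships among taxa.
Character 5 (derived state 'present') is shared by E, L, and P — a synapomorphy uniting that clade.
Most parsimonious ingroup topology: (G,((E,L),P)).
Changes per character on this tree: Character 1: 1; Character 2: 1; Character 3: 1; Character 4: 1; Character 5: 1.
Total = 5.

5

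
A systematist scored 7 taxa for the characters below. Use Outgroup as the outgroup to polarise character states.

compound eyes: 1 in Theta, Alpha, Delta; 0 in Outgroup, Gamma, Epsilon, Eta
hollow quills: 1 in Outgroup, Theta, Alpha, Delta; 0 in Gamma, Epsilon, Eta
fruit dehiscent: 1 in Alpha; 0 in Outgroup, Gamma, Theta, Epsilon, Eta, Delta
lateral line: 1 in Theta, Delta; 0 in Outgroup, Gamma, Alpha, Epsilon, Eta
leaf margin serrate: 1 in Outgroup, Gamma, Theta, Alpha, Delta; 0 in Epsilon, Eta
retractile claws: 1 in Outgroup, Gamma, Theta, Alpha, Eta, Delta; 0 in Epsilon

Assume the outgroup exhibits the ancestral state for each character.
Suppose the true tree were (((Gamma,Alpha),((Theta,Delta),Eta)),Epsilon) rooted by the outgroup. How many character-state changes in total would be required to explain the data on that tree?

Map each character onto (((Gamma,Alpha),((Theta,Delta),Eta)),Epsilon) (rooted by Outgroup) and count the minimum state changes it requires (Fitch parsimony):
compound eyes: 2; hollow quills: 3; fruit dehiscent: 1; lateral line: 1; leaf margin serrate: 2; retractile claws: 1.
Total tree length = 10.

10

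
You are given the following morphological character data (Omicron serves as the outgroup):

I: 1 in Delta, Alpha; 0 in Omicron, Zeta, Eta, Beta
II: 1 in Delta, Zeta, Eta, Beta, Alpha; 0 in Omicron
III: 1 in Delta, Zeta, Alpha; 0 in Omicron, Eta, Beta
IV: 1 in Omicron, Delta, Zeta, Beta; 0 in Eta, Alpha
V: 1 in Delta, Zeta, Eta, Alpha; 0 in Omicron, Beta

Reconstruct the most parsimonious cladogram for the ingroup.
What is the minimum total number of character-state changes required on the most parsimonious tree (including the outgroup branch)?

Character polarity is set by the outgroup: the derived state is whichever differs from the outgroup's state, so for IV the derived state is '0', and for the remaining characters it is '1'.
Only Alpha and Delta show the derived state '1' for I, supporting them as a clade.
All ingroup taxa share the derived state '1' for II; it defines the ingroup but does not resolve relationships within it.
III (derived state '1') is shared by Alpha, Delta, and Zeta — a synapomorphy uniting that clade.
IV groups Alpha and Eta, which is incompatible with the clades supported by the remaining characters; treating it as convergent (homoplasy) costs fewer steps than any alternative tree.
Only Alpha, Delta, Eta, and Zeta show the derived state '1' for V, supporting them as a clade.
Most parsimonious ingroup topology: ((((Delta,Alpha),Zeta),Eta),Beta).
Changes per character on this tree: I: 1; II: 1; III: 1; IV: 2; V: 1.
Total = 6.

6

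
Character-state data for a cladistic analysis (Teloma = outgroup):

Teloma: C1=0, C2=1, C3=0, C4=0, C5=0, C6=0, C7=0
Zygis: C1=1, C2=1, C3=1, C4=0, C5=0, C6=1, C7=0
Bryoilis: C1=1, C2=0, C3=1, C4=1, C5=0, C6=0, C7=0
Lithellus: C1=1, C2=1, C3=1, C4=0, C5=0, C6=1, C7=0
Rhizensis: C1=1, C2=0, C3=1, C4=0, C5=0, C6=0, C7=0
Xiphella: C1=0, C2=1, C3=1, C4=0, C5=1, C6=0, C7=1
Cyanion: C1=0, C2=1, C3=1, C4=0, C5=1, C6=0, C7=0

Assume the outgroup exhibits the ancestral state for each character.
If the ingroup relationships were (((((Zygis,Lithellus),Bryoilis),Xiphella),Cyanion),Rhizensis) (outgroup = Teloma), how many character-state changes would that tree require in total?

10

Map each character onto (((((Zygis,Lithellus),Bryoilis),Xiphella),Cyanion),Rhizensis) (rooted by Teloma) and count the minimum state changes it requires (Fitch parsimony):
C1: 2; C2: 2; C3: 1; C4: 1; C5: 2; C6: 1; C7: 1.
Total tree length = 10.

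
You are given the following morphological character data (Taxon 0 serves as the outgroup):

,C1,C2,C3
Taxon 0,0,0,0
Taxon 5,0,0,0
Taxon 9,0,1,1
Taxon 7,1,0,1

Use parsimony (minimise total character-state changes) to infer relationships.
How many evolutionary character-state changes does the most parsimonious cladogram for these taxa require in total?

The outgroup has state '0' for every character, so '1' is the derived state throughout.
C1: derived state '1' in Taxon 7 only — an autapomorphy, so it tells us nothing about relationships among taxa.
C2: derived state '1' in Taxon 9 only — an autapomorphy, so it tells us nothing about relationships among taxa.
C3: derived state '1' in Taxon 7 and Taxon 9 only — synapomorphy for {Taxon 7, Taxon 9}.
Most parsimonious ingroup topology: (Taxon 5,(Taxon 9,Taxon 7)).
Changes per character on this tree: C1: 1; C2: 1; C3: 1.
Total = 3.

3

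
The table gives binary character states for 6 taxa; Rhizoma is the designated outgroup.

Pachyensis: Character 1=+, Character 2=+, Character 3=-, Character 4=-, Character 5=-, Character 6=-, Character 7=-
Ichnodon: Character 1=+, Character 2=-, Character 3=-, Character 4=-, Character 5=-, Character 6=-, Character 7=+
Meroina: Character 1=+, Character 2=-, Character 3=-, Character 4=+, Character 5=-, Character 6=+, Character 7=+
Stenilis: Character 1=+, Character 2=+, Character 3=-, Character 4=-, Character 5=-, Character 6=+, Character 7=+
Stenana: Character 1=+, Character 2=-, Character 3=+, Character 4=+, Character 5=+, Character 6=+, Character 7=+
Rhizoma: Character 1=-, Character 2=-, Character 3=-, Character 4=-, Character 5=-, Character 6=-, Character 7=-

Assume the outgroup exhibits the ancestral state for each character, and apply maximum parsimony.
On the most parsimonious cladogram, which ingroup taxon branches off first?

Pachyensis

The outgroup has state '-' for every character, so '+' is the derived state throughout.
Character 1 (derived state '+') is shared by all ingroup taxa — unites the whole ingroup.
Character 2 (state '+') occurs in Pachyensis and Stenilis but conflicts with the nesting implied by the other characters — most parsimoniously interpreted as homoplasy.
Character 3 (derived state '+') is unique to Stenana (autapomorphy; uninformative for grouping).
Character 4 (derived state '+') is shared by Meroina and Stenana — a synapomorphy uniting that clade.
Character 5 (derived state '+') is unique to Stenana (autapomorphy; uninformative for grouping).
Character 6: derived state '+' in Meroina, Stenana, and Stenilis only — synapomorphy for {Meroina, Stenana, Stenilis}.
Character 7 (derived state '+') is shared by Ichnodon, Meroina, Stenana, and Stenilis — a synapomorphy uniting that clade.
Most parsimonious ingroup topology: (Pachyensis,((Stenilis,(Stenana,Meroina)),Ichnodon)).
Pachyensis is sister to the clade containing all other ingroup taxa, so it is the earliest-diverging (most basal) ingroup lineage.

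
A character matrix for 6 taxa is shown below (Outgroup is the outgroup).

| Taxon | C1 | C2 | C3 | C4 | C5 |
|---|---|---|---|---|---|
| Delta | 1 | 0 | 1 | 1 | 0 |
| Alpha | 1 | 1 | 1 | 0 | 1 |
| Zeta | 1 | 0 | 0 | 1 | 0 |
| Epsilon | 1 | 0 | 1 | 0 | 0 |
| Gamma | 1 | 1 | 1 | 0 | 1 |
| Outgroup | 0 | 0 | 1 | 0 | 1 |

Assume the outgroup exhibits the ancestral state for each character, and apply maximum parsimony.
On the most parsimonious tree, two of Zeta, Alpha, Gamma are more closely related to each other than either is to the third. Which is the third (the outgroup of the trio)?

Character polarity is set by the outgroup: the derived state is whichever differs from the outgroup's state, so for C3, C5 the derived state is '0', and for the remaining characters it is '1'.
All ingroup taxa share the derived state '1' for C1; it defines the ingroup but does not resolve relationships within it.
C2: derived state '1' in Alpha and Gamma only — synapomorphy for {Alpha, Gamma}.
C3: derived state '0' in Zeta only — an autapomorphy, so it tells us nothing about relationships among taxa.
Only Delta and Zeta show the derived state '1' for C4, supporting them as a clade.
C5: derived state '0' in Delta, Epsilon, and Zeta only — synapomorphy for {Delta, Epsilon, Zeta}.
Most parsimonious ingroup topology: (((Zeta,Delta),Epsilon),(Alpha,Gamma)).
Alpha and Gamma share a more recent common ancestor with each other than either does with Zeta, so Zeta is the least closely related of the three.

Zeta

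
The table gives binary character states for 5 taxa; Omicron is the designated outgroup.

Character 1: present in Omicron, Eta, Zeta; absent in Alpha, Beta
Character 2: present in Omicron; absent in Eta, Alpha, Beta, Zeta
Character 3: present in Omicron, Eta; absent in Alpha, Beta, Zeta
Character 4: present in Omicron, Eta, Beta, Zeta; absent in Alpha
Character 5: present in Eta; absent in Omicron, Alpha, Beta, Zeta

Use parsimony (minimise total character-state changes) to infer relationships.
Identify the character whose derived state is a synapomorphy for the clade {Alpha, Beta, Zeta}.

Character polarity is set by the outgroup: the derived state is whichever differs from the outgroup's state, so for Character 1, Character 2, Character 3, Character 4 the derived state is 'absent', and for the remaining characters it is 'present'.
Only Alpha and Beta show the derived state 'absent' for Character 1, supporting them as a clade.
Character 2 (derived state 'absent') is shared by all ingroup taxa — unites the whole ingroup.
Only Alpha, Beta, and Zeta show the derived state 'absent' for Character 3, supporting them as a clade.
Character 4: derived state 'absent' in Alpha only — an autapomorphy, so it tells us nothing about relationships among taxa.
Character 5: derived state 'present' in Eta only — an autapomorphy, so it tells us nothing about relationships among taxa.
Most parsimonious ingroup topology: (Eta,((Alpha,Beta),Zeta)).
The clade {Alpha, Beta, Zeta} is supported by Character 3: its derived state 'absent' occurs in exactly those taxa and in no other taxon (including the outgroup).

Character 3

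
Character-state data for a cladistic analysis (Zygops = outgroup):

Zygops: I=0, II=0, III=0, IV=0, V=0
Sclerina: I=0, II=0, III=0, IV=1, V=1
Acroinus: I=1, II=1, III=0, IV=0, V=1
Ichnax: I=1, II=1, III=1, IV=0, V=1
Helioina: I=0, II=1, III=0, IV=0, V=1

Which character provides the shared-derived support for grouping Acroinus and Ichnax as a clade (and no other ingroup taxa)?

The outgroup has state '0' for every character, so '1' is the derived state throughout.
I (derived state '1') is shared by Acroinus and Ichnax — a synapomorphy uniting that clade.
Only Acroinus, Helioina, and Ichnax show the derived state '1' for II, supporting them as a clade.
III: derived state '1' in Ichnax only — an autapomorphy, so it tells us nothing about relationships among taxa.
IV (derived state '1') is unique to Sclerina (autapomorphy; uninformative for grouping).
All ingroup taxa share the derived state '1' for V; it defines the ingroup but does not resolve relationships within it.
Most parsimonious ingroup topology: (Sclerina,((Acroinus,Ichnax),Helioina)).
The clade {Acroinus, Ichnax} is supported by I: its derived state '1' occurs in exactly those taxa and in no other taxon (including the outgroup).

I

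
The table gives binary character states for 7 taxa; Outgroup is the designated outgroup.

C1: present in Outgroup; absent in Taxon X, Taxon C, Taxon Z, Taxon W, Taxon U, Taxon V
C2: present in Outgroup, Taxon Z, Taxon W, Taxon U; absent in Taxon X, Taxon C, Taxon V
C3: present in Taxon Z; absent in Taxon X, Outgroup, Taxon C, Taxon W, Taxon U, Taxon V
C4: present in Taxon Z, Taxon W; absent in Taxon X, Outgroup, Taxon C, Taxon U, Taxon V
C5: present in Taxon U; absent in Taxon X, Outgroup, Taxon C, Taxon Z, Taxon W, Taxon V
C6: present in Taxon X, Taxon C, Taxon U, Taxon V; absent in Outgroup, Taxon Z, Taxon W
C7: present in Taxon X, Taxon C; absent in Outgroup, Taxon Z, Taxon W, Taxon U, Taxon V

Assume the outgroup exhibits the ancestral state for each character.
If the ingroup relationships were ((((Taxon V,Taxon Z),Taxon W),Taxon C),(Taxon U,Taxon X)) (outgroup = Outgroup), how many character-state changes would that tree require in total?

13

Map each character onto ((((Taxon V,Taxon Z),Taxon W),Taxon C),(Taxon U,Taxon X)) (rooted by Outgroup) and count the minimum state changes it requires (Fitch parsimony):
C1: 1; C2: 3; C3: 1; C4: 2; C5: 1; C6: 3; C7: 2.
Total tree length = 13.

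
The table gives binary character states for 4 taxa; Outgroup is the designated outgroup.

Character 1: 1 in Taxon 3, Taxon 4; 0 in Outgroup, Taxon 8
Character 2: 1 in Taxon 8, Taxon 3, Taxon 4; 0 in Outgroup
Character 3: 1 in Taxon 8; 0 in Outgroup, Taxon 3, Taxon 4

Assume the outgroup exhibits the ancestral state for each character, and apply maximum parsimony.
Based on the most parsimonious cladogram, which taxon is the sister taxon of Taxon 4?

The outgroup has state '0' for every character, so '1' is the derived state throughout.
Only Taxon 3 and Taxon 4 show the derived state '1' for Character 1, supporting them as a clade.
Character 2 (derived state '1') is shared by all ingroup taxa — unites the whole ingroup.
Character 3: derived state '1' in Taxon 8 only — an autapomorphy, so it tells us nothing about relationships among taxa.
Most parsimonious ingroup topology: (Taxon 8,(Taxon 3,Taxon 4)).
Taxon 4 and Taxon 3 form a cherry on this tree, so they are sister taxa.

Taxon 3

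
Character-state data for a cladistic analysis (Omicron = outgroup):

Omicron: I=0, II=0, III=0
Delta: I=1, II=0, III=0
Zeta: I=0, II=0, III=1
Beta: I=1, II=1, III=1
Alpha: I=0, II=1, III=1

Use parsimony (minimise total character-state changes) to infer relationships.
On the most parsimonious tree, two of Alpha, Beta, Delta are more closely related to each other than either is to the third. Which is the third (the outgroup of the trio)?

The outgroup has state '0' for every character, so '1' is the derived state throughout.
I groups Beta and Delta, which is incompatible with the clades supported by the remaining characters; treating it as convergent (homoplasy) costs fewer steps than any alternative tree.
II (derived state '1') is shared by Alpha and Beta — a synapomorphy uniting that clade.
III: derived state '1' in Alpha, Beta, and Zeta only — synapomorphy for {Alpha, Beta, Zeta}.
Most parsimonious ingroup topology: (Delta,(Zeta,(Beta,Alpha))).
Beta and Alpha share a more recent common ancestor with each other than either does with Delta, so Delta is the least closely related of the three.

Delta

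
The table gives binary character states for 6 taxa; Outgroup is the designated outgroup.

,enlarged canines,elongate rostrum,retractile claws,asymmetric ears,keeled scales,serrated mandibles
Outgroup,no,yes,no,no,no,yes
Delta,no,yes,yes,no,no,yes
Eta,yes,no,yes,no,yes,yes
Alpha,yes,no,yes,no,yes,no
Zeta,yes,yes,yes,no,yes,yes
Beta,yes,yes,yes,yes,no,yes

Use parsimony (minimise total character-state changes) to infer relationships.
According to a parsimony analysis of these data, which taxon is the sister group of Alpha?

Character polarity is set by the outgroup: the derived state is whichever differs from the outgroup's state, so for elongate rostrum, serrated mandibles the derived state is 'no', and for the remaining characters it is 'yes'.
enlarged canines (derived state 'yes') is shared by Alpha, Beta, Eta, and Zeta — a synapomorphy uniting that clade.
elongate rostrum: derived state 'no' in Alpha and Eta only — synapomorphy for {Alpha, Eta}.
All ingroup taxa share the derived state 'yes' for retractile claws; it defines the ingroup but does not resolve relationships within it.
asymmetric ears: derived state 'yes' in Beta only — an autapomorphy, so it tells us nothing about relationships among taxa.
keeled scales: derived state 'yes' in Alpha, Eta, and Zeta only — synapomorphy for {Alpha, Eta, Zeta}.
serrated mandibles (derived state 'no') is unique to Alpha (autapomorphy; uninformative for grouping).
Most parsimonious ingroup topology: (Delta,(((Eta,Alpha),Zeta),Beta)).
Alpha and Eta form a cherry on this tree, so they are sister taxa.

Eta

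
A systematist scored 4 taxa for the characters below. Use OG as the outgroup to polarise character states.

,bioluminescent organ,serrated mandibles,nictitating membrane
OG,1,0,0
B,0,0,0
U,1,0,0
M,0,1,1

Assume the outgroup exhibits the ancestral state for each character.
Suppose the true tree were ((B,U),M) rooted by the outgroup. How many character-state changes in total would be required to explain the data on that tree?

4

Map each character onto ((B,U),M) (rooted by OG) and count the minimum state changes it requires (Fitch parsimony):
bioluminescent organ: 2; serrated mandibles: 1; nictitating membrane: 1.
Total tree length = 4.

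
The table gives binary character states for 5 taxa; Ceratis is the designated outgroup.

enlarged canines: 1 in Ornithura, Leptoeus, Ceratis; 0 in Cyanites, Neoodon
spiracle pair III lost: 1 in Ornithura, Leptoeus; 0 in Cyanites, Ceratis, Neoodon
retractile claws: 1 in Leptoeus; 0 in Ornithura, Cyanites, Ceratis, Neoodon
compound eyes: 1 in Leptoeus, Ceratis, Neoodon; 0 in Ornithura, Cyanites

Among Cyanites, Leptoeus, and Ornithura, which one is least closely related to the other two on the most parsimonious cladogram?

Character polarity is set by the outgroup: the derived state is whichever differs from the outgroup's state, so for enlarged canines, compound eyes the derived state is '0', and for the remaining characters it is '1'.
enlarged canines (derived state '0') is shared by Cyanites and Neoodon — a synapomorphy uniting that clade.
spiracle pair III lost: derived state '1' in Leptoeus and Ornithura only — synapomorphy for {Leptoeus, Ornithura}.
retractile claws: derived state '1' in Leptoeus only — an autapomorphy, so it tells us nothing about relationships among taxa.
compound eyes (state '0') occurs in Cyanites and Ornithura but conflicts with the nesting implied by the other characters — most parsimoniously interpreted as homoplasy.
Most parsimonious ingroup topology: ((Ornithura,Leptoeus),(Neoodon,Cyanites)).
Ornithura and Leptoeus share a more recent common ancestor with each other than either does with Cyanites, so Cyanites is the least closely related of the three.

Cyanites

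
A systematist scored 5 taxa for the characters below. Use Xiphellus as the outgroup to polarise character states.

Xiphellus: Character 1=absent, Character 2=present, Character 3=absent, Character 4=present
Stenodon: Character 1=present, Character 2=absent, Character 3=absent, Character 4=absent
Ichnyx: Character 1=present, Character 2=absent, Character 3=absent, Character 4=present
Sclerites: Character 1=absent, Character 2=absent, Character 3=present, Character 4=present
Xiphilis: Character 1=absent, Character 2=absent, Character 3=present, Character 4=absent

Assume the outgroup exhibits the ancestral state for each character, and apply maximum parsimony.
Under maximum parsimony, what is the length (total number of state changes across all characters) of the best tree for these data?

Character polarity is set by the outgroup: the derived state is whichever differs from the outgroup's state, so for Character 2, Character 4 the derived state is 'absent', and for the remaining characters it is 'present'.
Character 1: derived state 'present' in Ichnyx and Stenodon only — synapomorphy for {Ichnyx, Stenodon}.
All ingroup taxa share the derived state 'absent' for Character 2; it defines the ingroup but does not resolve relationships within it.
Character 3 (derived state 'present') is shared by Sclerites and Xiphilis — a synapomorphy uniting that clade.
Character 4 groups Stenodon and Xiphilis, which is incompatible with the clades supported by the remaining characters; treating it as convergent (homoplasy) costs fewer steps than any alternative tree.
Most parsimonious ingroup topology: ((Stenodon,Ichnyx),(Sclerites,Xiphilis)).
Changes per character on this tree: Character 1: 1; Character 2: 1; Character 3: 1; Character 4: 2.
Total = 5.

5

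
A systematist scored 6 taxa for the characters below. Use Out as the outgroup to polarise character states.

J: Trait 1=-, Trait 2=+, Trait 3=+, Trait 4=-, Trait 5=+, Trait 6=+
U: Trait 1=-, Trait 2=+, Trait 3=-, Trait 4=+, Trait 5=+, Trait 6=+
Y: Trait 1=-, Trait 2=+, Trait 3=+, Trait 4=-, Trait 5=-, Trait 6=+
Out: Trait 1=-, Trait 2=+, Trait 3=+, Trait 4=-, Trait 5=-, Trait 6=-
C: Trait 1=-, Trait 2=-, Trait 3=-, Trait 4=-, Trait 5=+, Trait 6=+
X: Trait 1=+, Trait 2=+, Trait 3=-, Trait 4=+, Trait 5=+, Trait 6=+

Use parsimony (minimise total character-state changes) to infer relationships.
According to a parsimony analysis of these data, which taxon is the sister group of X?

U

Character polarity is set by the outgroup: the derived state is whichever differs from the outgroup's state, so for Trait 2, Trait 3 the derived state is '-', and for the remaining characters it is '+'.
Trait 1: derived state '+' in X only — an autapomorphy, so it tells us nothing about relationships among taxa.
Trait 2: derived state '-' in C only — an autapomorphy, so it tells us nothing about relationships among taxa.
Trait 3: derived state '-' in C, U, and X only — synapomorphy for {C, U, X}.
Trait 4: derived state '+' in U and X only — synapomorphy for {U, X}.
Trait 5: derived state '+' in C, J, U, and X only — synapomorphy for {C, J, U, X}.
All ingroup taxa share the derived state '+' for Trait 6; it defines the ingroup but does not resolve relationships within it.
Most parsimonious ingroup topology: (Y,(((X,U),C),J)).
X and U form a cherry on this tree, so they are sister taxa.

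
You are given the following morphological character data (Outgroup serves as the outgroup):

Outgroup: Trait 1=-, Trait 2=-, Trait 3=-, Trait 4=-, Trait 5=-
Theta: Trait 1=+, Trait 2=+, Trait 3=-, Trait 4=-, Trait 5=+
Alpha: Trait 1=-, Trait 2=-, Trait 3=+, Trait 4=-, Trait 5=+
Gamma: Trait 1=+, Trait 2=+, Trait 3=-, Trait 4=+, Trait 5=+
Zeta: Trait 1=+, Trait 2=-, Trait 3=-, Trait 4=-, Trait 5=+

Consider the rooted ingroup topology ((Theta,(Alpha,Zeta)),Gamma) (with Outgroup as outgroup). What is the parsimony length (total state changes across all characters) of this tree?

Map each character onto ((Theta,(Alpha,Zeta)),Gamma) (rooted by Outgroup) and count the minimum state changes it requires (Fitch parsimony):
Trait 1: 2; Trait 2: 2; Trait 3: 1; Trait 4: 1; Trait 5: 1.
Total tree length = 7.

7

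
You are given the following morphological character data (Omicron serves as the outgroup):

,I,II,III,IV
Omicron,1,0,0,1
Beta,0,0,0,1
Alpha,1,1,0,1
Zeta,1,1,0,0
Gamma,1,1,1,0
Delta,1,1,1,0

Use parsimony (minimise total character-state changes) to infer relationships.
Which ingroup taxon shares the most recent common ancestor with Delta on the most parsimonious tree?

Character polarity is set by the outgroup: the derived state is whichever differs from the outgroup's state, so for I, IV the derived state is '0', and for the remaining characters it is '1'.
I: derived state '0' in Beta only — an autapomorphy, so it tells us nothing about relationships among taxa.
II: derived state '1' in Alpha, Delta, Gamma, and Zeta only — synapomorphy for {Alpha, Delta, Gamma, Zeta}.
III: derived state '1' in Delta and Gamma only — synapomorphy for {Delta, Gamma}.
IV: derived state '0' in Delta, Gamma, and Zeta only — synapomorphy for {Delta, Gamma, Zeta}.
Most parsimonious ingroup topology: (Beta,(Alpha,(Zeta,(Gamma,Delta)))).
Delta and Gamma form a cherry on this tree, so they are sister taxa.

Gamma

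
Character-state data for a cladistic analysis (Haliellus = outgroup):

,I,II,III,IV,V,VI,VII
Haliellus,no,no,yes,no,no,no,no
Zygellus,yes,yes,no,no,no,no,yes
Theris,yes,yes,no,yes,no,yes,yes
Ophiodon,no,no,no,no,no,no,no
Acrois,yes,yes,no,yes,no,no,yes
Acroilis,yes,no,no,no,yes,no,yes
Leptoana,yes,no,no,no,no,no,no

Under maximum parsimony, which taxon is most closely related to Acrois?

Theris

Character polarity is set by the outgroup: the derived state is whichever differs from the outgroup's state, so for III the derived state is 'no', and for the remaining characters it is 'yes'.
Only Acroilis, Acrois, Leptoana, Theris, and Zygellus show the derived state 'yes' for I, supporting them as a clade.
II: derived state 'yes' in Acrois, Theris, and Zygellus only — synapomorphy for {Acrois, Theris, Zygellus}.
All ingroup taxa share the derived state 'no' for III; it defines the ingroup but does not resolve relationships within it.
IV (derived state 'yes') is shared by Acrois and Theris — a synapomorphy uniting that clade.
V (derived state 'yes') is unique to Acroilis (autapomorphy; uninformative for grouping).
VI: derived state 'yes' in Theris only — an autapomorphy, so it tells us nothing about relationships among taxa.
VII: derived state 'yes' in Acroilis, Acrois, Theris, and Zygellus only — synapomorphy for {Acroilis, Acrois, Theris, Zygellus}.
Most parsimonious ingroup topology: ((((Zygellus,(Theris,Acrois)),Acroilis),Leptoana),Ophiodon).
Acrois and Theris form a cherry on this tree, so they are sister taxa.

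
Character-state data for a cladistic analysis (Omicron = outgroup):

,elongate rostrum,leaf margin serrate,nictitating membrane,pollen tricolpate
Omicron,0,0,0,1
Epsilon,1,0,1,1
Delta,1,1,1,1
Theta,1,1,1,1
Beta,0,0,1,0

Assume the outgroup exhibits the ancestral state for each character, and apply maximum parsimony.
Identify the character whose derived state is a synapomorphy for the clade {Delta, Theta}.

Character polarity is set by the outgroup: the derived state is whichever differs from the outgroup's state, so for pollen tricolpate the derived state is '0', and for the remaining characters it is '1'.
elongate rostrum: derived state '1' in Delta, Epsilon, and Theta only — synapomorphy for {Delta, Epsilon, Theta}.
leaf margin serrate: derived state '1' in Delta and Theta only — synapomorphy for {Delta, Theta}.
All ingroup taxa share the derived state '1' for nictitating membrane; it defines the ingroup but does not resolve relationships within it.
pollen tricolpate: derived state '0' in Beta only — an autapomorphy, so it tells us nothing about relationships among taxa.
Most parsimonious ingroup topology: ((Epsilon,(Theta,Delta)),Beta).
The clade {Delta, Theta} is supported by leaf margin serrate: its derived state '1' occurs in exactly those taxa and in no other taxon (including the outgroup).

leaf margin serrate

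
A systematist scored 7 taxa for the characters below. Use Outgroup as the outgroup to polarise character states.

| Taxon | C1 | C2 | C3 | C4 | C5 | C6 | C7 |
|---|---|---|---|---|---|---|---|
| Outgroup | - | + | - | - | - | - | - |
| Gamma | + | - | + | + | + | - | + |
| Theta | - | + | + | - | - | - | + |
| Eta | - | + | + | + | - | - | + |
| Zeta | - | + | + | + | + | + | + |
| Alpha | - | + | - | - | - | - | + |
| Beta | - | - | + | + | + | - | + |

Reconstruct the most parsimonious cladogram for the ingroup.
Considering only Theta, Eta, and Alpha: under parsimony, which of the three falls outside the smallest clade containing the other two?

Character polarity is set by the outgroup: the derived state is whichever differs from the outgroup's state, so for C2 the derived state is '-', and for the remaining characters it is '+'.
C1: derived state '+' in Gamma only — an autapomorphy, so it tells us nothing about relationships among taxa.
C2 (derived state '-') is shared by Beta and Gamma — a synapomorphy uniting that clade.
C3: derived state '+' in Beta, Eta, Gamma, Theta, and Zeta only — synapomorphy for {Beta, Eta, Gamma, Theta, Zeta}.
Only Beta, Eta, Gamma, and Zeta show the derived state '+' for C4, supporting them as a clade.
C5 (derived state '+') is shared by Beta, Gamma, and Zeta — a synapomorphy uniting that clade.
C6: derived state '+' in Zeta only — an autapomorphy, so it tells us nothing about relationships among taxa.
All ingroup taxa share the derived state '+' for C7; it defines the ingroup but does not resolve relationships within it.
Most parsimonious ingroup topology: (((((Gamma,Beta),Zeta),Eta),Theta),Alpha).
Eta and Theta share a more recent common ancestor with each other than either does with Alpha, so Alpha is the least closely related of the three.

Alpha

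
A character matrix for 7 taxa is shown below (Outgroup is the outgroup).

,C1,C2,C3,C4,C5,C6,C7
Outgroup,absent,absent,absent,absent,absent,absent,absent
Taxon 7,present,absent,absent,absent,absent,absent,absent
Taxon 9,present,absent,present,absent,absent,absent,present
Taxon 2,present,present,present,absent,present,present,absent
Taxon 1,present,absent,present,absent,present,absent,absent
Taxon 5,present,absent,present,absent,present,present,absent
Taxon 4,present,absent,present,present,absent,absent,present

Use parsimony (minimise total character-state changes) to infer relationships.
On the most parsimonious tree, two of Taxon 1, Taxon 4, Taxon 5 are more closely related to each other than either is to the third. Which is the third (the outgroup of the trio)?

The outgroup has state 'absent' for every character, so 'present' is the derived state throughout.
All ingroup taxa share the derived state 'present' for C1; it defines the ingroup but does not resolve relationships within it.
C2: derived state 'present' in Taxon 2 only — an autapomorphy, so it tells us nothing about relationships among taxa.
C3: derived state 'present' in Taxon 1, Taxon 2, Taxon 4, Taxon 5, and Taxon 9 only — synapomorphy for {Taxon 1, Taxon 2, Taxon 4, Taxon 5, Taxon 9}.
C4: derived state 'present' in Taxon 4 only — an autapomorphy, so it tells us nothing about relationships among taxa.
C5 (derived state 'present') is shared by Taxon 1, Taxon 2, and Taxon 5 — a synapomorphy uniting that clade.
Only Taxon 2 and Taxon 5 show the derived state 'present' for C6, supporting them as a clade.
C7: derived state 'present' in Taxon 4 and Taxon 9 only — synapomorphy for {Taxon 4, Taxon 9}.
Most parsimonious ingroup topology: (Taxon 7,((Taxon 9,Taxon 4),((Taxon 2,Taxon 5),Taxon 1))).
Taxon 1 and Taxon 5 share a more recent common ancestor with each other than either does with Taxon 4, so Taxon 4 is the least closely related of the three.

Taxon 4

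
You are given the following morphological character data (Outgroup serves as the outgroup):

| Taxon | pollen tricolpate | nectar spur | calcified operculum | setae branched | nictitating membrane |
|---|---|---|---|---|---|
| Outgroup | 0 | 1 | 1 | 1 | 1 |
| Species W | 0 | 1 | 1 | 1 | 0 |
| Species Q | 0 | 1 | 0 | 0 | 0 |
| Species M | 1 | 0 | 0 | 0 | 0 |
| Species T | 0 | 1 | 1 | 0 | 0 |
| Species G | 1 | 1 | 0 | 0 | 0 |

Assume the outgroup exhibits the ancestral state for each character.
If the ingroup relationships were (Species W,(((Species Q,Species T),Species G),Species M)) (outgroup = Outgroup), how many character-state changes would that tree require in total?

Map each character onto (Species W,(((Species Q,Species T),Species G),Species M)) (rooted by Outgroup) and count the minimum state changes it requires (Fitch parsimony):
pollen tricolpate: 2; nectar spur: 1; calcified operculum: 2; setae branched: 1; nictitating membrane: 1.
Total tree length = 7.

7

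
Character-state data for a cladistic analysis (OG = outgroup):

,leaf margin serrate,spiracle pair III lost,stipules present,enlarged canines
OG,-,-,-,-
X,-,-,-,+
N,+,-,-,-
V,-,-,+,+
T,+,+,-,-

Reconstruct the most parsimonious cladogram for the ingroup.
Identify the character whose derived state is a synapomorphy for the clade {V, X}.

The outgroup has state '-' for every character, so '+' is the derived state throughout.
leaf margin serrate (derived state '+') is shared by N and T — a synapomorphy uniting that clade.
spiracle pair III lost (derived state '+') is unique to T (autapomorphy; uninformative for grouping).
stipules present: derived state '+' in V only — an autapomorphy, so it tells us nothing about relationships among taxa.
Only V and X show the derived state '+' for enlarged canines, supporting them as a clade.
Most parsimonious ingroup topology: ((X,V),(N,T)).
The clade {V, X} is supported by enlarged canines: its derived state '+' occurs in exactly those taxa and in no other taxon (including the outgroup).

enlarged canines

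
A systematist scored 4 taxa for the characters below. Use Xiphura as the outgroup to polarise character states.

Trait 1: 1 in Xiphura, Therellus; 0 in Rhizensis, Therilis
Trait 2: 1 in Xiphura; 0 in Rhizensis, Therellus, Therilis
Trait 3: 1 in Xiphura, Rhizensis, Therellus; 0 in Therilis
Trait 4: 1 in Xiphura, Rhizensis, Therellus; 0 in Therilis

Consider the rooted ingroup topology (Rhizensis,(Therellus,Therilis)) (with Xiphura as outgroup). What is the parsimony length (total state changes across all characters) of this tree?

Map each character onto (Rhizensis,(Therellus,Therilis)) (rooted by Xiphura) and count the minimum state changes it requires (Fitch parsimony):
Trait 1: 2; Trait 2: 1; Trait 3: 1; Trait 4: 1.
Total tree length = 5.

5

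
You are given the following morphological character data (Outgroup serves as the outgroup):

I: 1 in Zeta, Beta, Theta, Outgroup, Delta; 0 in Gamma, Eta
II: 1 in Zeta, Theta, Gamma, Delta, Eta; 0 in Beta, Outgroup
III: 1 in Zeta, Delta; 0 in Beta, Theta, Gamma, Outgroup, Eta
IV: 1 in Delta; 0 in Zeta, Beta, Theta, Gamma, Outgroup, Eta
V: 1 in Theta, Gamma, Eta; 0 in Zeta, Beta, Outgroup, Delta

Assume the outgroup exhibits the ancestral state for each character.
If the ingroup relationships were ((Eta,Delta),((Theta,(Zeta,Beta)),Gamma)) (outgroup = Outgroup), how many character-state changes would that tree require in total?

Map each character onto ((Eta,Delta),((Theta,(Zeta,Beta)),Gamma)) (rooted by Outgroup) and count the minimum state changes it requires (Fitch parsimony):
I: 2; II: 2; III: 2; IV: 1; V: 3.
Total tree length = 10.

10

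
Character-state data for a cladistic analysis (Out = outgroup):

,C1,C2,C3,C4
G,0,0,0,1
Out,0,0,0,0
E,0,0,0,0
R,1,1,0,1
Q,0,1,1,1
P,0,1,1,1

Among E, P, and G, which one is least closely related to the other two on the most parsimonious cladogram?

The outgroup has state '0' for every character, so '1' is the derived state throughout.
C1: derived state '1' in R only — an autapomorphy, so it tells us nothing about relationships among taxa.
Only P, Q, and R show the derived state '1' for C2, supporting them as a clade.
C3 (derived state '1') is shared by P and Q — a synapomorphy uniting that clade.
Only G, P, Q, and R show the derived state '1' for C4, supporting them as a clade.
Most parsimonious ingroup topology: ((G,((Q,P),R)),E).
G and P share a more recent common ancestor with each other than either does with E, so E is the least closely related of the three.

E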